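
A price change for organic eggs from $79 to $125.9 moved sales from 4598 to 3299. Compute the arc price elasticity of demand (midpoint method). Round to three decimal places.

ΔQ = 3299 − 4598 = -1299; ΔP = 125.9 − 79 = 46.9.
Midpoints: P̄ = 102.45, Q̄ = 3948.5.
ε = (ΔQ/ΔP)(P̄/Q̄) = (-1299/46.9)(102.45/3948.5).

-0.719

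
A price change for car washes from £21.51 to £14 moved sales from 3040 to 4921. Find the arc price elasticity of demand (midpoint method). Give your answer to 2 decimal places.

-1.12

ΔQ = 4921 − 3040 = 1881; ΔP = 14 − 21.51 = -7.51.
Midpoints: P̄ = 17.76, Q̄ = 3980.5.
ε = (ΔQ/ΔP)(P̄/Q̄) = (1881/-7.51)(17.76/3980.5).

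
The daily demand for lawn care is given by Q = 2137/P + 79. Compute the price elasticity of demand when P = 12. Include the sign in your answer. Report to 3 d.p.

-0.693

At P = 12, Q = 257.083.
dQ/dP = −2137/P² = -14.840.
ε = (dQ/dP)(P/Q) = (-14.840)(12/257.083).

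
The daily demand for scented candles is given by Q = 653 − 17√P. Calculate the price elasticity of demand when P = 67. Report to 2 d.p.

At P = 67, Q = 513.849.
dQ/dP = −17/(2√P) = -1.038.
ε = (dQ/dP)(P/Q) = (-1.038)(67/513.849).

-0.14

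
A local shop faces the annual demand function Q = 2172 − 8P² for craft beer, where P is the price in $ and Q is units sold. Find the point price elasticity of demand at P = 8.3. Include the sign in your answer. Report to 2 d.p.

-0.68

At P = 8.3, Q = 1620.880.
dQ/dP = −16P = -132.800.
ε = (dQ/dP)(P/Q) = (-132.800)(8.3/1620.880).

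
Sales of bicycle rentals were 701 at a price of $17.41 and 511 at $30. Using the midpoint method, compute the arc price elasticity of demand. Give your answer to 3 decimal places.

ΔQ = 511 − 701 = -190; ΔP = 30 − 17.41 = 12.59.
Midpoints: P̄ = 23.70, Q̄ = 606.0.
ε = (ΔQ/ΔP)(P̄/Q̄) = (-190/12.59)(23.70/606.0).

-0.590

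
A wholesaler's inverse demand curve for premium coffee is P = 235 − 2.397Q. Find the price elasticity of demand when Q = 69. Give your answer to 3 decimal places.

At Q = 69, P = 235 − 2.397(69) = 69.61.
dP/dQ = −2.397, so dQ/dP = 1/(−2.397) = -0.417.
ε = (dQ/dP)(P/Q) = (-0.417)(69.61/69).

-0.421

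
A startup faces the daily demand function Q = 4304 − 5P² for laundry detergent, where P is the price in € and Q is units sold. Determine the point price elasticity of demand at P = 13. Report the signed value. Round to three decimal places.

At P = 13, Q = 3459.
dQ/dP = −10P = -130.
ε = (dQ/dP)(P/Q) = (-130)(13/3459).

-0.489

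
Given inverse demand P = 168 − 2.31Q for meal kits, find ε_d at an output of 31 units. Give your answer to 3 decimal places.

At Q = 31, P = 168 − 2.31(31) = 96.39.
dP/dQ = −2.31, so dQ/dP = 1/(−2.31) = -0.433.
ε = (dQ/dP)(P/Q) = (-0.433)(96.39/31).

-1.346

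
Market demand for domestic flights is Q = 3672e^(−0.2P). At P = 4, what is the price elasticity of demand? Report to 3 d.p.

At P = 4, Q = 1649.936.
dQ/dP = −0.2·3672e^(−0.2P) = −0.2Q = -329.987.
ε = (dQ/dP)(P/Q) = (-329.987)(4/1649.936).

-0.800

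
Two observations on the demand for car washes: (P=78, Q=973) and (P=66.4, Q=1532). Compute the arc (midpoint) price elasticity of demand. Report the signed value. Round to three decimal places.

ΔQ = 1532 − 973 = 559; ΔP = 66.4 − 78 = -11.6.
Midpoints: P̄ = 72.20, Q̄ = 1252.5.
ε = (ΔQ/ΔP)(P̄/Q̄) = (559/-11.6)(72.20/1252.5).

-2.778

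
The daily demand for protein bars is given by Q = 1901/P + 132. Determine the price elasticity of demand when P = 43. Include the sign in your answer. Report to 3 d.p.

At P = 43, Q = 176.209.
dQ/dP = −1901/P² = -1.028.
ε = (dQ/dP)(P/Q) = (-1.028)(43/176.209).

-0.251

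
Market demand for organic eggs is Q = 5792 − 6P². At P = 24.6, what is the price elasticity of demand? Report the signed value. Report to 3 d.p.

At P = 24.6, Q = 2161.040.
dQ/dP = −12P = -295.200.
ε = (dQ/dP)(P/Q) = (-295.200)(24.6/2161.040).

-3.360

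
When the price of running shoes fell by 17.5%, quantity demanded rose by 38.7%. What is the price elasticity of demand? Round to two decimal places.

-2.21

ε = %ΔQ / %ΔP = (38.7)/(-17.5) = -2.211.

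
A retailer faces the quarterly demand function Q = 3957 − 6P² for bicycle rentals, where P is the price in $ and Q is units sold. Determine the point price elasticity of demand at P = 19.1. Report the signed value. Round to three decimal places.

At P = 19.1, Q = 1768.140.
dQ/dP = −12P = -229.200.
ε = (dQ/dP)(P/Q) = (-229.200)(19.1/1768.140).

-2.476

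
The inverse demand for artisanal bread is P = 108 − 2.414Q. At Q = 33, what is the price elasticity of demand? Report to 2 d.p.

-0.36

At Q = 33, P = 108 − 2.414(33) = 28.34.
dP/dQ = −2.414, so dQ/dP = 1/(−2.414) = -0.414.
ε = (dQ/dP)(P/Q) = (-0.414)(28.34/33).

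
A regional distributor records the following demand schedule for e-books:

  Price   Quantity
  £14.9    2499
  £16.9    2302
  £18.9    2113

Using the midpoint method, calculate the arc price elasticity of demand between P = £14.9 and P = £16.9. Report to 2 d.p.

At P = 14.9, Q = 2499; at P = 16.9, Q = 2302.
ΔQ = -197, ΔP = 2.0. Midpoints: P̄ = 15.90, Q̄ = 2400.5.
ε = (ΔQ/ΔP)(P̄/Q̄) = (-197/2.0)(15.90/2400.5).

-0.65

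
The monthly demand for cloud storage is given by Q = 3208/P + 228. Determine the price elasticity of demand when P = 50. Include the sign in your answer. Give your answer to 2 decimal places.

At P = 50, Q = 292.160.
dQ/dP = −3208/P² = -1.283.
ε = (dQ/dP)(P/Q) = (-1.283)(50/292.160).

-0.22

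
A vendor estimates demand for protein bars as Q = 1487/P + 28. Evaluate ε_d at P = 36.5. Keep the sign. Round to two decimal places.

-0.59

At P = 36.5, Q = 68.740.
dQ/dP = −1487/P² = -1.116.
ε = (dQ/dP)(P/Q) = (-1.116)(36.5/68.740).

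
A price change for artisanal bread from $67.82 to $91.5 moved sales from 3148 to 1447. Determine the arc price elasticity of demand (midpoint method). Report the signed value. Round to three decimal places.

ΔQ = 1447 − 3148 = -1701; ΔP = 91.5 − 67.82 = 23.68.
Midpoints: P̄ = 79.66, Q̄ = 2297.5.
ε = (ΔQ/ΔP)(P̄/Q̄) = (-1701/23.68)(79.66/2297.5).

-2.491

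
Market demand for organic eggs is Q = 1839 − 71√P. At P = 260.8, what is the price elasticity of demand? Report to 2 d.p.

At P = 260.8, Q = 692.399.
dQ/dP = −71/(2√P) = -2.198.
ε = (dQ/dP)(P/Q) = (-2.198)(260.8/692.399).

-0.83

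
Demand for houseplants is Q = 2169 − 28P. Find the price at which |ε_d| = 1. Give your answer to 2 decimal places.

For linear demand Q = a − bP, ε = −bP/(a − bP). |ε| = 1 when bP = a − bP, i.e. P = a/(2b).
P = 2169/(2·28) = 2169/56 = 38.7321.

38.73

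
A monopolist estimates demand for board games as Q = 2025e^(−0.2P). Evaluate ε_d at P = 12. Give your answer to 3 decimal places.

-2.400

At P = 12, Q = 183.704.
dQ/dP = −0.2·2025e^(−0.2P) = −0.2Q = -36.741.
ε = (dQ/dP)(P/Q) = (-36.741)(12/183.704).
|ε| > 1, so demand is elastic at this price.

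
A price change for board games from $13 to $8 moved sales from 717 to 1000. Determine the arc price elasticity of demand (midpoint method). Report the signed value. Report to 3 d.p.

ΔQ = 1000 − 717 = 283; ΔP = 8 − 13 = -5.
Midpoints: P̄ = 10.50, Q̄ = 858.5.
ε = (ΔQ/ΔP)(P̄/Q̄) = (283/-5)(10.50/858.5).

-0.692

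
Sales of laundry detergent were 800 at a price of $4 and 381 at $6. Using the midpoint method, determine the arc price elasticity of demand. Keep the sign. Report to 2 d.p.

-1.77

ΔQ = 381 − 800 = -419; ΔP = 6 − 4 = 2.
Midpoints: P̄ = 5.00, Q̄ = 590.5.
ε = (ΔQ/ΔP)(P̄/Q̄) = (-419/2)(5.00/590.5).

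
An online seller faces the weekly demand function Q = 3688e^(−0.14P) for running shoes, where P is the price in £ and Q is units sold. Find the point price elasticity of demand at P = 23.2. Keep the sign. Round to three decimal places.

-3.248

At P = 23.2, Q = 143.286.
dQ/dP = −0.14·3688e^(−0.14P) = −0.14Q = -20.060.
ε = (dQ/dP)(P/Q) = (-20.060)(23.2/143.286).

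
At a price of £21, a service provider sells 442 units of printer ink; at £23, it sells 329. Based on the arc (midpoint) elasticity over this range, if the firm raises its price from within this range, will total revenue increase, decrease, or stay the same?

Arc ε = (-113/2)(22.00/385.5) ≈ -3.224.
|ε| = 3.22 > 1, so demand is elastic. A price rise therefore reduces total revenue.

decrease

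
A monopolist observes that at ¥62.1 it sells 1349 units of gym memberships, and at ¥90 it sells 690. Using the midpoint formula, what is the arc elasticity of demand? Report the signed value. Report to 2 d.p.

ΔQ = 690 − 1349 = -659; ΔP = 90 − 62.1 = 27.9.
Midpoints: P̄ = 76.05, Q̄ = 1019.5.
ε = (ΔQ/ΔP)(P̄/Q̄) = (-659/27.9)(76.05/1019.5).

-1.76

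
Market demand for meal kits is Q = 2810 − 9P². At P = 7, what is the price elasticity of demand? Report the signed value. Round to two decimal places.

-0.37

At P = 7, Q = 2369.
dQ/dP = −18P = -126.
ε = (dQ/dP)(P/Q) = (-126)(7/2369).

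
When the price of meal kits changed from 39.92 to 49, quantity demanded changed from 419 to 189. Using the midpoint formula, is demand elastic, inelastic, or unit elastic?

elastic

Arc ε ≈ -3.705.
|ε| = 3.70 > 1.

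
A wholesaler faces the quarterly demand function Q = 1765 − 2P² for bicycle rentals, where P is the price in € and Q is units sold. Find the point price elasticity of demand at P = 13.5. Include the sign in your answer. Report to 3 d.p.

At P = 13.5, Q = 1400.500.
dQ/dP = −4P = -54.
ε = (dQ/dP)(P/Q) = (-54)(13.5/1400.500).

-0.521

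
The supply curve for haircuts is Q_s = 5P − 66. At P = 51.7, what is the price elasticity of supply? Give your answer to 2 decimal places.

At P = 51.7, Q_s = 192.50.
dQ_s/dP = 5.
ε_s = (dQ_s/dP)(P/Q_s) = (5)(51.7/192.50).

1.34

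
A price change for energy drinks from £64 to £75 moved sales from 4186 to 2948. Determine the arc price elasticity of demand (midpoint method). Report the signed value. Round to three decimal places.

ΔQ = 2948 − 4186 = -1238; ΔP = 75 − 64 = 11.
Midpoints: P̄ = 69.50, Q̄ = 3567.0.
ε = (ΔQ/ΔP)(P̄/Q̄) = (-1238/11)(69.50/3567.0).

-2.193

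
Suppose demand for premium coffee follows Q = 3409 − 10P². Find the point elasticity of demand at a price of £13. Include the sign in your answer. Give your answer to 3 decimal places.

At P = 13, Q = 1719.
dQ/dP = −20P = -260.
ε = (dQ/dP)(P/Q) = (-260)(13/1719).

-1.966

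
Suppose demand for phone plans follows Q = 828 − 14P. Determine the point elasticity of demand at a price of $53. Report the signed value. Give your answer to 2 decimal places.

-8.63

At P = 53, Q = 86.
dQ/dP = −14.
ε = (dQ/dP)(P/Q) = (-14)(53/86).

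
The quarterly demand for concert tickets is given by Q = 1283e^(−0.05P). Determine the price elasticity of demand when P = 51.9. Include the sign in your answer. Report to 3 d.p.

At P = 51.9, Q = 95.771.
dQ/dP = −0.05·1283e^(−0.05P) = −0.05Q = -4.789.
ε = (dQ/dP)(P/Q) = (-4.789)(51.9/95.771).

-2.595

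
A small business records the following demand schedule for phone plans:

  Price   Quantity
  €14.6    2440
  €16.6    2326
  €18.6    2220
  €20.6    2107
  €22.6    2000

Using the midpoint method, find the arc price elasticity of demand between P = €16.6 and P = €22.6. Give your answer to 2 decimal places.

At P = 16.6, Q = 2326; at P = 22.6, Q = 2000.
ΔQ = -326, ΔP = 6.0. Midpoints: P̄ = 19.60, Q̄ = 2163.0.
ε = (ΔQ/ΔP)(P̄/Q̄) = (-326/6.0)(19.60/2163.0).

-0.49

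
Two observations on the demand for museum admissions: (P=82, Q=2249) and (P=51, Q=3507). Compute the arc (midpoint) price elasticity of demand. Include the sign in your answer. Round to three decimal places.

-0.938

ΔQ = 3507 − 2249 = 1258; ΔP = 51 − 82 = -31.
Midpoints: P̄ = 66.50, Q̄ = 2878.0.
ε = (ΔQ/ΔP)(P̄/Q̄) = (1258/-31)(66.50/2878.0).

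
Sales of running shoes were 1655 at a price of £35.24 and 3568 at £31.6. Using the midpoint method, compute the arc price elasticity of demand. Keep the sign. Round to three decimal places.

ΔQ = 3568 − 1655 = 1913; ΔP = 31.6 − 35.24 = -3.64.
Midpoints: P̄ = 33.42, Q̄ = 2611.5.
ε = (ΔQ/ΔP)(P̄/Q̄) = (1913/-3.64)(33.42/2611.5).

-6.726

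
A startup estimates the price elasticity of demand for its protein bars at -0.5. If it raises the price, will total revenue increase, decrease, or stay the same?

|ε| = 0.50 < 1, so demand is inelastic. A price rise therefore raises total revenue.

increase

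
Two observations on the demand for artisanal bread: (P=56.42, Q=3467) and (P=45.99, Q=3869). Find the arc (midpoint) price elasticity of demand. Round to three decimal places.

ΔQ = 3869 − 3467 = 402; ΔP = 45.99 − 56.42 = -10.43.
Midpoints: P̄ = 51.20, Q̄ = 3668.0.
ε = (ΔQ/ΔP)(P̄/Q̄) = (402/-10.43)(51.20/3668.0).

-0.538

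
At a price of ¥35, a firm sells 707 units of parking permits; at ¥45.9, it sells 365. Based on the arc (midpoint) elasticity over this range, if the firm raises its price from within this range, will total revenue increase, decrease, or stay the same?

decrease

Arc ε = (-342/10.9)(40.45/536.0) ≈ -2.368.
|ε| = 2.37 > 1, so demand is elastic. A price rise therefore reduces total revenue.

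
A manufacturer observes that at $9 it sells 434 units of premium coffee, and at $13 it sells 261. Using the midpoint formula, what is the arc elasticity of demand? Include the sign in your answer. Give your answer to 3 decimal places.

-1.369

ΔQ = 261 − 434 = -173; ΔP = 13 − 9 = 4.
Midpoints: P̄ = 11.00, Q̄ = 347.5.
ε = (ΔQ/ΔP)(P̄/Q̄) = (-173/4)(11.00/347.5).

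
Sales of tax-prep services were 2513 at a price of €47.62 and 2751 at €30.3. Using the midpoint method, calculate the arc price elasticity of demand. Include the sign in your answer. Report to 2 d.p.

ΔQ = 2751 − 2513 = 238; ΔP = 30.3 − 47.62 = -17.32.
Midpoints: P̄ = 38.96, Q̄ = 2632.0.
ε = (ΔQ/ΔP)(P̄/Q̄) = (238/-17.32)(38.96/2632.0).

-0.20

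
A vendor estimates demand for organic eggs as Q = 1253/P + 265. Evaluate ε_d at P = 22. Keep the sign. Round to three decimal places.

-0.177

At P = 22, Q = 321.955.
dQ/dP = −1253/P² = -2.589.
ε = (dQ/dP)(P/Q) = (-2.589)(22/321.955).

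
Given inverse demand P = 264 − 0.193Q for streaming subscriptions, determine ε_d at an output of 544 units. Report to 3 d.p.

-1.514

At Q = 544, P = 264 − 0.193(544) = 159.01.
dP/dQ = −0.193, so dQ/dP = 1/(−0.193) = -5.181.
ε = (dQ/dP)(P/Q) = (-5.181)(159.01/544).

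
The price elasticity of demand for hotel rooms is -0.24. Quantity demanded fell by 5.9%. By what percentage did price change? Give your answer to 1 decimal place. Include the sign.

24.6%

%ΔP ≈ %ΔQ / ε = (-5.9%)/(-0.24) = 24.58%.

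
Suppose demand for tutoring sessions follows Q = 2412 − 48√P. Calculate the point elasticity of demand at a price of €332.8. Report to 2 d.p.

-0.28

At P = 332.8, Q = 1536.345.
dQ/dP = −48/(2√P) = -1.316.
ε = (dQ/dP)(P/Q) = (-1.316)(332.8/1536.345).
|ε| < 1, so demand is inelastic at this price.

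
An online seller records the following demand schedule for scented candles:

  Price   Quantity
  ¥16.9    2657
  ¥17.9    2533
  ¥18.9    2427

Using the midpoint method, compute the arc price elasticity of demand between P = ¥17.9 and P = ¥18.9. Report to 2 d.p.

At P = 17.9, Q = 2533; at P = 18.9, Q = 2427.
ΔQ = -106, ΔP = 1.0. Midpoints: P̄ = 18.40, Q̄ = 2480.0.
ε = (ΔQ/ΔP)(P̄/Q̄) = (-106/1.0)(18.40/2480.0).

-0.79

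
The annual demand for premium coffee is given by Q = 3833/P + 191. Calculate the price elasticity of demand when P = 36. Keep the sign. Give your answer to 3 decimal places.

At P = 36, Q = 297.472.
dQ/dP = −3833/P² = -2.958.
ε = (dQ/dP)(P/Q) = (-2.958)(36/297.472).
|ε| < 1, so demand is inelastic at this price.

-0.358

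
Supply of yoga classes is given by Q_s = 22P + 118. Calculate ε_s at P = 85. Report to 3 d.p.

0.941

At P = 85, Q_s = 1988.
dQ_s/dP = 22.
ε_s = (dQ_s/dP)(P/Q_s) = (22)(85/1988).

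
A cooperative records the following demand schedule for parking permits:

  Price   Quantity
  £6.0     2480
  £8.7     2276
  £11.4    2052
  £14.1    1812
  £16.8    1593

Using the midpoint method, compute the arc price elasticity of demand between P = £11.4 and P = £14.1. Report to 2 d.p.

-0.59

At P = 11.4, Q = 2052; at P = 14.1, Q = 1812.
ΔQ = -240, ΔP = 2.7. Midpoints: P̄ = 12.75, Q̄ = 1932.0.
ε = (ΔQ/ΔP)(P̄/Q̄) = (-240/2.7)(12.75/1932.0).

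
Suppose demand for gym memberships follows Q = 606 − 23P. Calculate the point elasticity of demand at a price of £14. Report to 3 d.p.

At P = 14, Q = 284.
dQ/dP = −23.
ε = (dQ/dP)(P/Q) = (-23)(14/284).
|ε| > 1, so demand is elastic at this price.

-1.134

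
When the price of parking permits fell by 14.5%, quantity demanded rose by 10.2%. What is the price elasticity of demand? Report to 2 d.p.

-0.70

ε = %ΔQ / %ΔP = (10.2)/(-14.5) = -0.703.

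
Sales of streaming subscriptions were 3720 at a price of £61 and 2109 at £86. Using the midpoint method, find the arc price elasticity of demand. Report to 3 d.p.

-1.625

ΔQ = 2109 − 3720 = -1611; ΔP = 86 − 61 = 25.
Midpoints: P̄ = 73.50, Q̄ = 2914.5.
ε = (ΔQ/ΔP)(P̄/Q̄) = (-1611/25)(73.50/2914.5).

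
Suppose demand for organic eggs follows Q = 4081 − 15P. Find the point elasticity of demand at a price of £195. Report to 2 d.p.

At P = 195, Q = 1156.
dQ/dP = −15.
ε = (dQ/dP)(P/Q) = (-15)(195/1156).

-2.53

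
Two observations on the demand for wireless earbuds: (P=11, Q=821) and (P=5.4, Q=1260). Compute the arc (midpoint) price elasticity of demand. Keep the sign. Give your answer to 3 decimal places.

-0.618

ΔQ = 1260 − 821 = 439; ΔP = 5.4 − 11 = -5.6.
Midpoints: P̄ = 8.20, Q̄ = 1040.5.
ε = (ΔQ/ΔP)(P̄/Q̄) = (439/-5.6)(8.20/1040.5).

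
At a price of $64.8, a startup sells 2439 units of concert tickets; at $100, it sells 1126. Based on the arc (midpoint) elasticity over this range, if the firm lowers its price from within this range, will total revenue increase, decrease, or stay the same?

increase

Arc ε = (-1313/35.2)(82.40/1782.5) ≈ -1.724.
|ε| = 1.72 > 1, so demand is elastic. A price cut therefore raises total revenue.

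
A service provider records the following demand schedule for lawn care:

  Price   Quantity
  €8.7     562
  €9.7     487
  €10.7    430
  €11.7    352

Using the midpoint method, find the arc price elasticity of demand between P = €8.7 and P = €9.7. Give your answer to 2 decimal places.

At P = 8.7, Q = 562; at P = 9.7, Q = 487.
ΔQ = -75, ΔP = 1.0. Midpoints: P̄ = 9.20, Q̄ = 524.5.
ε = (ΔQ/ΔP)(P̄/Q̄) = (-75/1.0)(9.20/524.5).

-1.32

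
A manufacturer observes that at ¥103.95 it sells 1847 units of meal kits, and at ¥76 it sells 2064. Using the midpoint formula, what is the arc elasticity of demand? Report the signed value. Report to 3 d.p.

-0.357

ΔQ = 2064 − 1847 = 217; ΔP = 76 − 103.95 = -27.95.
Midpoints: P̄ = 89.97, Q̄ = 1955.5.
ε = (ΔQ/ΔP)(P̄/Q̄) = (217/-27.95)(89.97/1955.5).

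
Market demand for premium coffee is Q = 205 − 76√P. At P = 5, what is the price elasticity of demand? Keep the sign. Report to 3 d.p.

-2.424

At P = 5, Q = 35.059.
dQ/dP = −76/(2√P) = -16.994.
ε = (dQ/dP)(P/Q) = (-16.994)(5/35.059).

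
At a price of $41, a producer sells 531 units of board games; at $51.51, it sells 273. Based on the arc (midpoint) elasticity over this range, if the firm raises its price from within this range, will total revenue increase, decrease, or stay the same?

Arc ε = (-258/10.51)(46.25/402.0) ≈ -2.825.
|ε| = 2.82 > 1, so demand is elastic. A price rise therefore reduces total revenue.

decrease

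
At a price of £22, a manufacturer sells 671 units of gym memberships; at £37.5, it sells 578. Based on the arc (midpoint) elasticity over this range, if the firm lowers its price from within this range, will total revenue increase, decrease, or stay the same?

decrease

Arc ε = (-93/15.5)(29.75/624.5) ≈ -0.286.
|ε| = 0.29 < 1, so demand is inelastic. A price cut therefore reduces total revenue.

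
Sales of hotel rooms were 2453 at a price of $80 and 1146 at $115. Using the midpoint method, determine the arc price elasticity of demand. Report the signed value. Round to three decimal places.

ΔQ = 1146 − 2453 = -1307; ΔP = 115 − 80 = 35.
Midpoints: P̄ = 97.50, Q̄ = 1799.5.
ε = (ΔQ/ΔP)(P̄/Q̄) = (-1307/35)(97.50/1799.5).

-2.023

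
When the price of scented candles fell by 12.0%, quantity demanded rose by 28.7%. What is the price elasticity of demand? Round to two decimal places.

ε = %ΔQ / %ΔP = (28.7)/(-12.0) = -2.392.

-2.39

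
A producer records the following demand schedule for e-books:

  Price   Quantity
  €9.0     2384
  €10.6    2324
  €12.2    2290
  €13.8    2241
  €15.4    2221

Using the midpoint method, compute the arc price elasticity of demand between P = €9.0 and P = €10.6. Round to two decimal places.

At P = 9.0, Q = 2384; at P = 10.6, Q = 2324.
ΔQ = -60, ΔP = 1.6. Midpoints: P̄ = 9.80, Q̄ = 2354.0.
ε = (ΔQ/ΔP)(P̄/Q̄) = (-60/1.6)(9.80/2354.0).

-0.16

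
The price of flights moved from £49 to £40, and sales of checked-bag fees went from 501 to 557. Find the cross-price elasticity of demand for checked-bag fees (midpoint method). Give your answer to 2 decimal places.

-0.52

ΔQ_x = 557 − 501 = 56; ΔP_y = 40 − 49 = -9.
Midpoints: P̄_y = 44.50, Q̄_x = 529.0.
ε_xy = (ΔQ_x/ΔP_y)(P̄_y/Q̄_x) = (56/-9)(44.50/529.0).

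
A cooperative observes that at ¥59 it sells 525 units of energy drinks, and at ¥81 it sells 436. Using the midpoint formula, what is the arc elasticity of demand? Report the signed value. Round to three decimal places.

ΔQ = 436 − 525 = -89; ΔP = 81 − 59 = 22.
Midpoints: P̄ = 70.00, Q̄ = 480.5.
ε = (ΔQ/ΔP)(P̄/Q̄) = (-89/22)(70.00/480.5).

-0.589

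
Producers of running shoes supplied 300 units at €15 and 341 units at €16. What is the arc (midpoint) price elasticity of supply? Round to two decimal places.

1.98

ΔQ = 341 − 300 = 41; ΔP = 16 − 15 = 1.
Midpoints: P̄ = 15.50, Q̄ = 320.5.
ε_s = (ΔQ/ΔP)(P̄/Q̄) = (41/1)(15.50/320.5).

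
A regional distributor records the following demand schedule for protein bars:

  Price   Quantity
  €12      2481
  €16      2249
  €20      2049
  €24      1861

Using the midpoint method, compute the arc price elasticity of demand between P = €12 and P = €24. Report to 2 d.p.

-0.43

At P = 12, Q = 2481; at P = 24, Q = 1861.
ΔQ = -620, ΔP = 12. Midpoints: P̄ = 18.00, Q̄ = 2171.0.
ε = (ΔQ/ΔP)(P̄/Q̄) = (-620/12)(18.00/2171.0).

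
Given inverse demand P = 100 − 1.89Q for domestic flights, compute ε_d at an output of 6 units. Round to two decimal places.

At Q = 6, P = 100 − 1.89(6) = 88.66.
dP/dQ = −1.89, so dQ/dP = 1/(−1.89) = -0.529.
ε = (dQ/dP)(P/Q) = (-0.529)(88.66/6).

-7.82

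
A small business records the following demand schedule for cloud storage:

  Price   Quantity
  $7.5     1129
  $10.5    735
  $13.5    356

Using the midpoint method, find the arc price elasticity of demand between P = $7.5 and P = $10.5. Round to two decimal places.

At P = 7.5, Q = 1129; at P = 10.5, Q = 735.
ΔQ = -394, ΔP = 3.0. Midpoints: P̄ = 9.00, Q̄ = 932.0.
ε = (ΔQ/ΔP)(P̄/Q̄) = (-394/3.0)(9.00/932.0).

-1.27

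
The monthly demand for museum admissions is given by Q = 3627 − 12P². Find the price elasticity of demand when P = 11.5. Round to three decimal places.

At P = 11.5, Q = 2040.
dQ/dP = −24P = -276.
ε = (dQ/dP)(P/Q) = (-276)(11.5/2040).

-1.556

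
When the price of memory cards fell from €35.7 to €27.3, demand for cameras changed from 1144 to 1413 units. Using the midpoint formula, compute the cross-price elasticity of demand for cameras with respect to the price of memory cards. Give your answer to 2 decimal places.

-0.79

ΔQ_x = 1413 − 1144 = 269; ΔP_y = 27.3 − 35.7 = -8.4.
Midpoints: P̄_y = 31.50, Q̄_x = 1278.5.
ε_xy = (ΔQ_x/ΔP_y)(P̄_y/Q̄_x) = (269/-8.4)(31.50/1278.5).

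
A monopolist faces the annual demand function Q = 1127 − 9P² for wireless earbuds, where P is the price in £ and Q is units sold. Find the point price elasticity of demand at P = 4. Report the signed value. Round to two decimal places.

-0.29

At P = 4, Q = 983.
dQ/dP = −18P = -72.
ε = (dQ/dP)(P/Q) = (-72)(4/983).
|ε| < 1, so demand is inelastic at this price.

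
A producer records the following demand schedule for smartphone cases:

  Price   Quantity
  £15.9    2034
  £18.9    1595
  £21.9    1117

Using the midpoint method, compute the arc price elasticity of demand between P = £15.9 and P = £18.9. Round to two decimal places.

-1.40

At P = 15.9, Q = 2034; at P = 18.9, Q = 1595.
ΔQ = -439, ΔP = 3.0. Midpoints: P̄ = 17.40, Q̄ = 1814.5.
ε = (ΔQ/ΔP)(P̄/Q̄) = (-439/3.0)(17.40/1814.5).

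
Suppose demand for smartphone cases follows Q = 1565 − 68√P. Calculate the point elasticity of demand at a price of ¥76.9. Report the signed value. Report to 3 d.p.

At P = 76.9, Q = 968.690.
dQ/dP = −68/(2√P) = -3.877.
ε = (dQ/dP)(P/Q) = (-3.877)(76.9/968.690).

-0.308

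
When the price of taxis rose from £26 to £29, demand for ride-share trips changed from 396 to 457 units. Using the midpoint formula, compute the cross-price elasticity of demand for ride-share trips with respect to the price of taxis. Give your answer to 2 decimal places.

ΔQ_x = 457 − 396 = 61; ΔP_y = 29 − 26 = 3.
Midpoints: P̄_y = 27.50, Q̄_x = 426.5.
ε_xy = (ΔQ_x/ΔP_y)(P̄_y/Q̄_x) = (61/3)(27.50/426.5).

1.31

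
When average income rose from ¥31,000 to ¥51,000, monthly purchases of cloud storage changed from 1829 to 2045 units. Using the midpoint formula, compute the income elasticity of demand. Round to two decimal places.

0.23

ΔQ = 216, ΔI = 20000. Midpoints: Ī = 41,000, Q̄ = 1937.0.
ε_I = (ΔQ/ΔI)(Ī/Q̄) = (216/20000)(41000/1937.0).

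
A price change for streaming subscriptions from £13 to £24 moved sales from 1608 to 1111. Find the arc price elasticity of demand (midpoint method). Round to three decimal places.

ΔQ = 1111 − 1608 = -497; ΔP = 24 − 13 = 11.
Midpoints: P̄ = 18.50, Q̄ = 1359.5.
ε = (ΔQ/ΔP)(P̄/Q̄) = (-497/11)(18.50/1359.5).

-0.615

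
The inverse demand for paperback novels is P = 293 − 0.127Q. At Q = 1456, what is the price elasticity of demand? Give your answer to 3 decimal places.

At Q = 1456, P = 293 − 0.127(1456) = 108.09.
dP/dQ = −0.127, so dQ/dP = 1/(−0.127) = -7.874.
ε = (dQ/dP)(P/Q) = (-7.874)(108.09/1456).

-0.585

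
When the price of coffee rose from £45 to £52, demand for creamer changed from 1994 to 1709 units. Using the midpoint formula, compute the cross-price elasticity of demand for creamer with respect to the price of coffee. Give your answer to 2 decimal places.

ΔQ_x = 1709 − 1994 = -285; ΔP_y = 52 − 45 = 7.
Midpoints: P̄_y = 48.50, Q̄_x = 1851.5.
ε_xy = (ΔQ_x/ΔP_y)(P̄_y/Q̄_x) = (-285/7)(48.50/1851.5).

-1.07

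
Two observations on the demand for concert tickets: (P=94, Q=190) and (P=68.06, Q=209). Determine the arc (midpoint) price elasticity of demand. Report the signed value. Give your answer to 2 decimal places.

-0.30

ΔQ = 209 − 190 = 19; ΔP = 68.06 − 94 = -25.94.
Midpoints: P̄ = 81.03, Q̄ = 199.5.
ε = (ΔQ/ΔP)(P̄/Q̄) = (19/-25.94)(81.03/199.5).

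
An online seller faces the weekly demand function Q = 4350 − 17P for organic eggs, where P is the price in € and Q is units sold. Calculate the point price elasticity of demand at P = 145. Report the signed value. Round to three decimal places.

-1.308

At P = 145, Q = 1885.
dQ/dP = −17.
ε = (dQ/dP)(P/Q) = (-17)(145/1885).
|ε| > 1, so demand is elastic at this price.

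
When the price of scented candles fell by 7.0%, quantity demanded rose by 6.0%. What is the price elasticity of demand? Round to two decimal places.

-0.86

ε = %ΔQ / %ΔP = (6.0)/(-7.0) = -0.857.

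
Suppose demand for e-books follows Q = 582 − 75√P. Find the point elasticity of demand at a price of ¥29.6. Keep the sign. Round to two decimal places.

-1.17

At P = 29.6, Q = 173.956.
dQ/dP = −75/(2√P) = -6.893.
ε = (dQ/dP)(P/Q) = (-6.893)(29.6/173.956).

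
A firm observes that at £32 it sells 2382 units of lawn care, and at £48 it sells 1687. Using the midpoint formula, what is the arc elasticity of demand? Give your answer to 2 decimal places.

-0.85

ΔQ = 1687 − 2382 = -695; ΔP = 48 − 32 = 16.
Midpoints: P̄ = 40.00, Q̄ = 2034.5.
ε = (ΔQ/ΔP)(P̄/Q̄) = (-695/16)(40.00/2034.5).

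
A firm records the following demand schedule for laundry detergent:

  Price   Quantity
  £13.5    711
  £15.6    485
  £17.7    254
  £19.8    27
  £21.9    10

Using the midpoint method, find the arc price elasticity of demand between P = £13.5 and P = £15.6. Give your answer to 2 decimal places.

At P = 13.5, Q = 711; at P = 15.6, Q = 485.
ΔQ = -226, ΔP = 2.1. Midpoints: P̄ = 14.55, Q̄ = 598.0.
ε = (ΔQ/ΔP)(P̄/Q̄) = (-226/2.1)(14.55/598.0).

-2.62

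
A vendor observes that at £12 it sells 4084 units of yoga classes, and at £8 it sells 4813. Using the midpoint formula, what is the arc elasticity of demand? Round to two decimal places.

-0.41

ΔQ = 4813 − 4084 = 729; ΔP = 8 − 12 = -4.
Midpoints: P̄ = 10.00, Q̄ = 4448.5.
ε = (ΔQ/ΔP)(P̄/Q̄) = (729/-4)(10.00/4448.5).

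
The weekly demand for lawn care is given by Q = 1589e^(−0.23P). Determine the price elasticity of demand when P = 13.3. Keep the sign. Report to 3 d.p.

-3.059

At P = 13.3, Q = 74.579.
dQ/dP = −0.23·1589e^(−0.23P) = −0.23Q = -17.153.
ε = (dQ/dP)(P/Q) = (-17.153)(13.3/74.579).
|ε| > 1, so demand is elastic at this price.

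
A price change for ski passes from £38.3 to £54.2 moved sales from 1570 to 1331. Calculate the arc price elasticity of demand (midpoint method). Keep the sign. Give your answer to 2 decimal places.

-0.48

ΔQ = 1331 − 1570 = -239; ΔP = 54.2 − 38.3 = 15.9.
Midpoints: P̄ = 46.25, Q̄ = 1450.5.
ε = (ΔQ/ΔP)(P̄/Q̄) = (-239/15.9)(46.25/1450.5).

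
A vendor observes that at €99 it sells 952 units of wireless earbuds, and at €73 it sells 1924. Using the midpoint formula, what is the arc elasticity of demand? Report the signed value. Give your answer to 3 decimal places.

-2.236

ΔQ = 1924 − 952 = 972; ΔP = 73 − 99 = -26.
Midpoints: P̄ = 86.00, Q̄ = 1438.0.
ε = (ΔQ/ΔP)(P̄/Q̄) = (972/-26)(86.00/1438.0).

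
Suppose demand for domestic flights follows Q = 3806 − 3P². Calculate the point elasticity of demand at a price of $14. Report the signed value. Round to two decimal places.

At P = 14, Q = 3218.
dQ/dP = −6P = -84.
ε = (dQ/dP)(P/Q) = (-84)(14/3218).

-0.37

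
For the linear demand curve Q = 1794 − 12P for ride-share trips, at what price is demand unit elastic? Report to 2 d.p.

74.75

For linear demand Q = a − bP, ε = −bP/(a − bP). |ε| = 1 when bP = a − bP, i.e. P = a/(2b).
P = 1794/(2·12) = 1794/24 = 74.7500.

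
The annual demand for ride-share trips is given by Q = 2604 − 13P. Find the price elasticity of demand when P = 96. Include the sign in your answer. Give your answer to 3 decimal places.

At P = 96, Q = 1356.
dQ/dP = −13.
ε = (dQ/dP)(P/Q) = (-13)(96/1356).

-0.920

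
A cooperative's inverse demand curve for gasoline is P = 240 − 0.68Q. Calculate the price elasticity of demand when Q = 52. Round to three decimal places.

At Q = 52, P = 240 − 0.68(52) = 204.64.
dP/dQ = −0.68, so dQ/dP = 1/(−0.68) = -1.471.
ε = (dQ/dP)(P/Q) = (-1.471)(204.64/52).

-5.787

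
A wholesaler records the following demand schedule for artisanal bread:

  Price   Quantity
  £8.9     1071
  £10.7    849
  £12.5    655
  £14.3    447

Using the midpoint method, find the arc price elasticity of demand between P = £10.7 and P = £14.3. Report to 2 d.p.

-2.15

At P = 10.7, Q = 849; at P = 14.3, Q = 447.
ΔQ = -402, ΔP = 3.6. Midpoints: P̄ = 12.50, Q̄ = 648.0.
ε = (ΔQ/ΔP)(P̄/Q̄) = (-402/3.6)(12.50/648.0).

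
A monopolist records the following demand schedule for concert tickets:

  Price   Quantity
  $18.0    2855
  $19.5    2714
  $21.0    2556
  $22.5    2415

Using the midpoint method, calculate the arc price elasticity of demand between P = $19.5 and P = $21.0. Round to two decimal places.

At P = 19.5, Q = 2714; at P = 21.0, Q = 2556.
ΔQ = -158, ΔP = 1.5. Midpoints: P̄ = 20.25, Q̄ = 2635.0.
ε = (ΔQ/ΔP)(P̄/Q̄) = (-158/1.5)(20.25/2635.0).

-0.81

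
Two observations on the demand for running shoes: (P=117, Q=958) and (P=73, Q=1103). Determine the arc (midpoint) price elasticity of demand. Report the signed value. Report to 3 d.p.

-0.304

ΔQ = 1103 − 958 = 145; ΔP = 73 − 117 = -44.
Midpoints: P̄ = 95.00, Q̄ = 1030.5.
ε = (ΔQ/ΔP)(P̄/Q̄) = (145/-44)(95.00/1030.5).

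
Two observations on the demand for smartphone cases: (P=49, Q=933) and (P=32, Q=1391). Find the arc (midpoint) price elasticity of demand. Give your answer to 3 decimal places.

ΔQ = 1391 − 933 = 458; ΔP = 32 − 49 = -17.
Midpoints: P̄ = 40.50, Q̄ = 1162.0.
ε = (ΔQ/ΔP)(P̄/Q̄) = (458/-17)(40.50/1162.0).

-0.939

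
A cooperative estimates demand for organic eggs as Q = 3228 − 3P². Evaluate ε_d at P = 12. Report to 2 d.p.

-0.31

At P = 12, Q = 2796.
dQ/dP = −6P = -72.
ε = (dQ/dP)(P/Q) = (-72)(12/2796).
|ε| < 1, so demand is inelastic at this price.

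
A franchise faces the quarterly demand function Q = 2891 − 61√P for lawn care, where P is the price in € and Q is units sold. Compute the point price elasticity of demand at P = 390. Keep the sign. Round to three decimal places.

-0.357

At P = 390, Q = 1686.347.
dQ/dP = −61/(2√P) = -1.544.
ε = (dQ/dP)(P/Q) = (-1.544)(390/1686.347).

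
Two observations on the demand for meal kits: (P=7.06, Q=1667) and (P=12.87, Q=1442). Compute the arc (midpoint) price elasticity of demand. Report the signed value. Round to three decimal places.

ΔQ = 1442 − 1667 = -225; ΔP = 12.87 − 7.06 = 5.81.
Midpoints: P̄ = 9.96, Q̄ = 1554.5.
ε = (ΔQ/ΔP)(P̄/Q̄) = (-225/5.81)(9.96/1554.5).

-0.248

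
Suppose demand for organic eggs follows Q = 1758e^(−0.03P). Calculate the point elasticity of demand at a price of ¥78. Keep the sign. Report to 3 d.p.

At P = 78, Q = 169.344.
dQ/dP = −0.03·1758e^(−0.03P) = −0.03Q = -5.080.
ε = (dQ/dP)(P/Q) = (-5.080)(78/169.344).

-2.340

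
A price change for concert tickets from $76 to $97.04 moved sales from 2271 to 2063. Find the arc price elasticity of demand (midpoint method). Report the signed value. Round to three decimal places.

ΔQ = 2063 − 2271 = -208; ΔP = 97.04 − 76 = 21.04.
Midpoints: P̄ = 86.52, Q̄ = 2167.0.
ε = (ΔQ/ΔP)(P̄/Q̄) = (-208/21.04)(86.52/2167.0).

-0.395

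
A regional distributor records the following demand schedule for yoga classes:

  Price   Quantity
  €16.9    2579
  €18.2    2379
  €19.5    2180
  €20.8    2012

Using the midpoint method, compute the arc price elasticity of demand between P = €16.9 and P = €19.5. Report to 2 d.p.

At P = 16.9, Q = 2579; at P = 19.5, Q = 2180.
ΔQ = -399, ΔP = 2.6. Midpoints: P̄ = 18.20, Q̄ = 2379.5.
ε = (ΔQ/ΔP)(P̄/Q̄) = (-399/2.6)(18.20/2379.5).

-1.17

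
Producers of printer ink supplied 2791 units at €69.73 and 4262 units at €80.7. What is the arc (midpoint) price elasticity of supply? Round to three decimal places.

ΔQ = 4262 − 2791 = 1471; ΔP = 80.7 − 69.73 = 10.97.
Midpoints: P̄ = 75.22, Q̄ = 3526.5.
ε_s = (ΔQ/ΔP)(P̄/Q̄) = (1471/10.97)(75.22/3526.5).

2.860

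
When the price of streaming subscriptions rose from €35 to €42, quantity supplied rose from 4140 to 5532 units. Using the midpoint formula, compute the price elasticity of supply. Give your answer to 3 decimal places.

1.583

ΔQ = 5532 − 4140 = 1392; ΔP = 42 − 35 = 7.
Midpoints: P̄ = 38.50, Q̄ = 4836.0.
ε_s = (ΔQ/ΔP)(P̄/Q̄) = (1392/7)(38.50/4836.0).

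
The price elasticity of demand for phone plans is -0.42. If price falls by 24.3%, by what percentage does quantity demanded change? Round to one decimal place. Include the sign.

%ΔQ ≈ ε × %ΔP = (-0.42)(-24.3%) = 10.21%.

10.2%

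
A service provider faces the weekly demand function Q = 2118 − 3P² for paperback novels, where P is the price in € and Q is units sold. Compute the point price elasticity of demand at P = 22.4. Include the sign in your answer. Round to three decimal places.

At P = 22.4, Q = 612.720.
dQ/dP = −6P = -134.400.
ε = (dQ/dP)(P/Q) = (-134.400)(22.4/612.720).
|ε| > 1, so demand is elastic at this price.

-4.913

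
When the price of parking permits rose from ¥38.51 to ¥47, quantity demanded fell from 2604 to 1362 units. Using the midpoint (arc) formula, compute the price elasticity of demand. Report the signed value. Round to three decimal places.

ΔQ = 1362 − 2604 = -1242; ΔP = 47 − 38.51 = 8.49.
Midpoints: P̄ = 42.75, Q̄ = 1983.0.
ε = (ΔQ/ΔP)(P̄/Q̄) = (-1242/8.49)(42.75/1983.0).

-3.154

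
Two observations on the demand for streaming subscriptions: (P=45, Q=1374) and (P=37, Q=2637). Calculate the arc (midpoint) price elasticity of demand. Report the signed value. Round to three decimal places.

ΔQ = 2637 − 1374 = 1263; ΔP = 37 − 45 = -8.
Midpoints: P̄ = 41.00, Q̄ = 2005.5.
ε = (ΔQ/ΔP)(P̄/Q̄) = (1263/-8)(41.00/2005.5).

-3.228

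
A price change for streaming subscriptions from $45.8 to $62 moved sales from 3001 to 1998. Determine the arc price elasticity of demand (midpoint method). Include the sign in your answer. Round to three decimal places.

-1.335

ΔQ = 1998 − 3001 = -1003; ΔP = 62 − 45.8 = 16.2.
Midpoints: P̄ = 53.90, Q̄ = 2499.5.
ε = (ΔQ/ΔP)(P̄/Q̄) = (-1003/16.2)(53.90/2499.5).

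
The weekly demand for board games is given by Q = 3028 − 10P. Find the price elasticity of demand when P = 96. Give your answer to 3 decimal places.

At P = 96, Q = 2068.
dQ/dP = −10.
ε = (dQ/dP)(P/Q) = (-10)(96/2068).

-0.464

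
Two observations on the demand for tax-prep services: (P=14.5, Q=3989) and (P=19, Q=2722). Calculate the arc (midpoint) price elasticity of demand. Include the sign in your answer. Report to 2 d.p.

ΔQ = 2722 − 3989 = -1267; ΔP = 19 − 14.5 = 4.5.
Midpoints: P̄ = 16.75, Q̄ = 3355.5.
ε = (ΔQ/ΔP)(P̄/Q̄) = (-1267/4.5)(16.75/3355.5).

-1.41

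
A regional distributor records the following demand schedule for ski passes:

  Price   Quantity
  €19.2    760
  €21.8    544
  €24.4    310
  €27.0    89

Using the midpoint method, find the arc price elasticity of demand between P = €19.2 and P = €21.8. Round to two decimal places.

At P = 19.2, Q = 760; at P = 21.8, Q = 544.
ΔQ = -216, ΔP = 2.6. Midpoints: P̄ = 20.50, Q̄ = 652.0.
ε = (ΔQ/ΔP)(P̄/Q̄) = (-216/2.6)(20.50/652.0).

-2.61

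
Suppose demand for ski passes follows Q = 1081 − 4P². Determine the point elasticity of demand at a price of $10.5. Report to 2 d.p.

At P = 10.5, Q = 640.
dQ/dP = −8P = -84.
ε = (dQ/dP)(P/Q) = (-84)(10.5/640).

-1.38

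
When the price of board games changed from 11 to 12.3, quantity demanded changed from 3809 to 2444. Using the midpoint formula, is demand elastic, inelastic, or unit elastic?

elastic

Arc ε ≈ -3.913.
|ε| = 3.91 > 1.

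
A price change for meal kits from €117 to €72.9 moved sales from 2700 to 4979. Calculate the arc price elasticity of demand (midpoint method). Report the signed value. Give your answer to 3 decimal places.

ΔQ = 4979 − 2700 = 2279; ΔP = 72.9 − 117 = -44.1.
Midpoints: P̄ = 94.95, Q̄ = 3839.5.
ε = (ΔQ/ΔP)(P̄/Q̄) = (2279/-44.1)(94.95/3839.5).

-1.278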